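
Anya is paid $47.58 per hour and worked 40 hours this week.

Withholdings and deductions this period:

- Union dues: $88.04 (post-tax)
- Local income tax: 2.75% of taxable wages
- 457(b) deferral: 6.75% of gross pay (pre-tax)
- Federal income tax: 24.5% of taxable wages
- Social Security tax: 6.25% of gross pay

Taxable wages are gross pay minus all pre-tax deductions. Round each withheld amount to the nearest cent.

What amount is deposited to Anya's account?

$1,084.12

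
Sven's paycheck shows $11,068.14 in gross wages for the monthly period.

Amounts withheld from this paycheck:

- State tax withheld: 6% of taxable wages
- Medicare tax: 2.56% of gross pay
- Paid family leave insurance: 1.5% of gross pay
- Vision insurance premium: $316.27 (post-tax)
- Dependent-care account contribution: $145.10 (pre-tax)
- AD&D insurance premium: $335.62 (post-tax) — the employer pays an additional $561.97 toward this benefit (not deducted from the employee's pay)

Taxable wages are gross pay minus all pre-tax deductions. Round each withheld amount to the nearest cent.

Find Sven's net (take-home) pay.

$9,166.41

Dependent-care account contribution: $145.10
Taxable wages = $11,068.14 − $145.10 = $10,923.04
State tax withheld: $10,923.04 × 0.06 = $655.38
Medicare tax: $11,068.14 × 0.0256 = $283.34
Paid family leave insurance: $11,068.14 × 0.015 = $166.02
Vision insurance premium: $316.27
AD&D insurance premium: $335.62
(Employer's $561.97 toward AD&D insurance premium is not withheld from the employee.)
Total deductions = $145.10 + $655.38 + $283.34 + $166.02 + $316.27 + $335.62 = $1,901.73
Net pay = $11,068.14 − $1,901.73 = $9,166.41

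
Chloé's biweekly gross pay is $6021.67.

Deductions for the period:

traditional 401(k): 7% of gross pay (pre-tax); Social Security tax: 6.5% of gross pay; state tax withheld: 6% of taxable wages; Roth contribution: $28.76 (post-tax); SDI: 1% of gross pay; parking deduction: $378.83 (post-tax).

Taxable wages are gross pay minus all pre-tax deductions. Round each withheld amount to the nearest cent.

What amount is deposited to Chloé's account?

$4404.92

Traditional 401(k): $6021.67 × 0.07 = $421.52
Taxable wages = $6021.67 − $421.52 = $5600.15
State tax withheld: $5600.15 × 0.06 = $336.01
SDI: $6021.67 × 0.01 = $60.22
Social Security tax: $6021.67 × 0.065 = $391.41
Roth contribution: $28.76
Parking deduction: $378.83
Total deductions = $421.52 + $336.01 + $60.22 + $391.41 + $28.76 + $378.83 = $1616.75
Net pay = $6021.67 − $1616.75 = $4404.92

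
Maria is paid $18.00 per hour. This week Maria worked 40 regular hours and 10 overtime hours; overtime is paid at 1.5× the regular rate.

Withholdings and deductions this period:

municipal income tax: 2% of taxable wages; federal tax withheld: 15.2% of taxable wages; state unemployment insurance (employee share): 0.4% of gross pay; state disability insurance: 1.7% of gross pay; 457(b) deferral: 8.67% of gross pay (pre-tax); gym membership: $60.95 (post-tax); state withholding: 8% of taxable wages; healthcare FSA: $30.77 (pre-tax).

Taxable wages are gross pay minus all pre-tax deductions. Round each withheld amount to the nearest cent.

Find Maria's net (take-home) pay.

$571.56

Regular pay: 40 × $18.00 = $720.00
Overtime pay: 10 × $18.00 × 1.5 = $270.00
Gross pay = $720.00 + $270.00 = $990.00
457(b) deferral: $990.00 × 0.0867 = $85.83
Healthcare FSA: $30.77
Pre-tax total = $85.83 + $30.77 = $116.60
Taxable wages = $990.00 − $116.60 = $873.40
State withholding: $873.40 × 0.08 = $69.87
Municipal income tax: $873.40 × 0.02 = $17.47
Federal tax withheld: $873.40 × 0.152 = $132.76
State disability insurance: $990.00 × 0.017 = $16.83
State unemployment insurance (employee share): $990.00 × 0.004 = $3.96
Gym membership: $60.95
Total deductions = $85.83 + $30.77 + $69.87 + $17.47 + $132.76 + $16.83 + $3.96 + $60.95 = $418.44
Net pay = $990.00 − $418.44 = $571.56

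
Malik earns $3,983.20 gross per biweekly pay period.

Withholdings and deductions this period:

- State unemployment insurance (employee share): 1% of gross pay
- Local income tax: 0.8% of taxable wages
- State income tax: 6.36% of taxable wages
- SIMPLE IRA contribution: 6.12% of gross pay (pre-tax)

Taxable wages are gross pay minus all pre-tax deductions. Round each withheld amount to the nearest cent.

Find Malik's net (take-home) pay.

$3,431.85

SIMPLE IRA contribution: $3,983.20 × 0.0612 = $243.77
Taxable wages = $3,983.20 − $243.77 = $3,739.43
Local income tax: $3,739.43 × 0.008 = $29.92
State income tax: $3,739.43 × 0.0636 = $237.83
State unemployment insurance (employee share): $3,983.20 × 0.01 = $39.83
Total deductions = $243.77 + $29.92 + $237.83 + $39.83 = $551.35
Net pay = $3,983.20 − $551.35 = $3,431.85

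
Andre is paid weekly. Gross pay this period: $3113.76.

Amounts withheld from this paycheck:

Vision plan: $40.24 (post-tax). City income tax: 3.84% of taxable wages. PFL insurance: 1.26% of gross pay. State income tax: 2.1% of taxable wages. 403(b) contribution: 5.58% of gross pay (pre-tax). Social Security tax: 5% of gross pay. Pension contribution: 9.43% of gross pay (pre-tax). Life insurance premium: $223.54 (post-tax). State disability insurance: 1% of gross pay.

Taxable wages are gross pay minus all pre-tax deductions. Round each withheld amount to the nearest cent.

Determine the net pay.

$1999.35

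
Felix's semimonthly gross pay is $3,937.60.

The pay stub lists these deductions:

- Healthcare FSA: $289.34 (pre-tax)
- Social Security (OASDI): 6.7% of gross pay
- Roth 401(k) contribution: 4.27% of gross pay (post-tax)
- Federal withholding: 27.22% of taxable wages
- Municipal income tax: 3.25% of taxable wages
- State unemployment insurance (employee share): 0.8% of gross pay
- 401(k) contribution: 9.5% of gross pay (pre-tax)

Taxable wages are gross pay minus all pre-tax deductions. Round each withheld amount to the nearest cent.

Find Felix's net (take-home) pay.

$1,813.09

Healthcare FSA: $289.34
401(k) contribution: $3,937.60 × 0.095 = $374.07
Pre-tax total = $289.34 + $374.07 = $663.41
Taxable wages = $3,937.60 − $663.41 = $3,274.19
Federal withholding: $3,274.19 × 0.2722 = $891.23
Municipal income tax: $3,274.19 × 0.0325 = $106.41
Social Security (OASDI): $3,937.60 × 0.067 = $263.82
State unemployment insurance (employee share): $3,937.60 × 0.008 = $31.50
Roth 401(k) contribution: $3,937.60 × 0.0427 = $168.14
Total deductions = $289.34 + $374.07 + $891.23 + $106.41 + $263.82 + $31.50 + $168.14 = $2,124.51
Net pay = $3,937.60 − $2,124.51 = $1,813.09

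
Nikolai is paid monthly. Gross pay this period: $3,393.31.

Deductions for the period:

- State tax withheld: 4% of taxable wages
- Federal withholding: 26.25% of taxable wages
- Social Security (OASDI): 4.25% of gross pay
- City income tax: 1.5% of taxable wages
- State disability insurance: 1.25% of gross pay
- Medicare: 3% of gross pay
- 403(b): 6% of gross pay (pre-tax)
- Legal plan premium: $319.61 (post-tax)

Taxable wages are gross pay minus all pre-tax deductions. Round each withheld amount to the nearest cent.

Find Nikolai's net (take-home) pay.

403(b): $3,393.31 × 0.06 = $203.60
Taxable wages = $3,393.31 − $203.60 = $3,189.71
State tax withheld: $3,189.71 × 0.04 = $127.59
City income tax: $3,189.71 × 0.015 = $47.85
Federal withholding: $3,189.71 × 0.2625 = $837.30
State disability insurance: $3,393.31 × 0.0125 = $42.42
Medicare: $3,393.31 × 0.03 = $101.80
Social Security (OASDI): $3,393.31 × 0.0425 = $144.22
Legal plan premium: $319.61
Total deductions = $203.60 + $127.59 + $47.85 + $837.30 + $42.42 + $101.80 + $144.22 + $319.61 = $1,824.39
Net pay = $3,393.31 − $1,824.39 = $1,568.92

$1,568.92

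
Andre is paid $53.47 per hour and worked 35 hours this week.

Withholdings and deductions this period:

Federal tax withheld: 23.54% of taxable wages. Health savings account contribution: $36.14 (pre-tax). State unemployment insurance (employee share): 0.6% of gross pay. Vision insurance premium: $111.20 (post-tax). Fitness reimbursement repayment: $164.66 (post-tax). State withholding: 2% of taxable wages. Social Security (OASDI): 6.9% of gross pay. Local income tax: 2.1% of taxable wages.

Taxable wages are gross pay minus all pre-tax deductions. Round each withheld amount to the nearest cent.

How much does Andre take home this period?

Gross pay: 35 × $53.47 = $1,871.45
Health savings account contribution: $36.14
Taxable wages = $1,871.45 − $36.14 = $1,835.31
Federal tax withheld: $1,835.31 × 0.2354 = $432.03
Local income tax: $1,835.31 × 0.021 = $38.54
State withholding: $1,835.31 × 0.02 = $36.71
Social Security (OASDI): $1,871.45 × 0.069 = $129.13
State unemployment insurance (employee share): $1,871.45 × 0.006 = $11.23
Fitness reimbursement repayment: $164.66
Vision insurance premium: $111.20
Total deductions = $36.14 + $432.03 + $38.54 + $36.71 + $129.13 + $11.23 + $164.66 + $111.20 = $959.64
Net pay = $1,871.45 − $959.64 = $911.81

$911.81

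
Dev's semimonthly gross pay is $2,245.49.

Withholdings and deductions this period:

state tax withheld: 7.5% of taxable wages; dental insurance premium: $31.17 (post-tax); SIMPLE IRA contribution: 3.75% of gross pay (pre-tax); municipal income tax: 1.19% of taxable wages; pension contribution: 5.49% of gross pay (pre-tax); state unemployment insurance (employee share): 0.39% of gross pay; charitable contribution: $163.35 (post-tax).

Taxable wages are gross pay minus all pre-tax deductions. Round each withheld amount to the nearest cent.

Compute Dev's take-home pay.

$1,657.62

SIMPLE IRA contribution: $2,245.49 × 0.0375 = $84.21
Pension contribution: $2,245.49 × 0.0549 = $123.28
Pre-tax total = $84.21 + $123.28 = $207.49
Taxable wages = $2,245.49 − $207.49 = $2,038.00
Municipal income tax: $2,038.00 × 0.0119 = $24.25
State tax withheld: $2,038.00 × 0.075 = $152.85
State unemployment insurance (employee share): $2,245.49 × 0.0039 = $8.76
Charitable contribution: $163.35
Dental insurance premium: $31.17
Total deductions = $84.21 + $123.28 + $24.25 + $152.85 + $8.76 + $163.35 + $31.17 = $587.87
Net pay = $2,245.49 − $587.87 = $1,657.62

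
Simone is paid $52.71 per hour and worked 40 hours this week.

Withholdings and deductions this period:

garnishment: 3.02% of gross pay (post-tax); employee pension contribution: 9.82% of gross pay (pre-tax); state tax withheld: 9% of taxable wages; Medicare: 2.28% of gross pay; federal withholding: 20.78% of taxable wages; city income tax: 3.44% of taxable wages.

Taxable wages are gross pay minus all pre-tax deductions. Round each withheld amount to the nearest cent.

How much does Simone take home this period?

Gross pay: 40 × $52.71 = $2,108.40
Employee pension contribution: $2,108.40 × 0.0982 = $207.04
Taxable wages = $2,108.40 − $207.04 = $1,901.36
Federal withholding: $1,901.36 × 0.2078 = $395.10
City income tax: $1,901.36 × 0.0344 = $65.41
State tax withheld: $1,901.36 × 0.09 = $171.12
Medicare: $2,108.40 × 0.0228 = $48.07
Garnishment: $2,108.40 × 0.0302 = $63.67
Total deductions = $207.04 + $395.10 + $65.41 + $171.12 + $48.07 + $63.67 = $950.41
Net pay = $2,108.40 − $950.41 = $1,157.99

$1,157.99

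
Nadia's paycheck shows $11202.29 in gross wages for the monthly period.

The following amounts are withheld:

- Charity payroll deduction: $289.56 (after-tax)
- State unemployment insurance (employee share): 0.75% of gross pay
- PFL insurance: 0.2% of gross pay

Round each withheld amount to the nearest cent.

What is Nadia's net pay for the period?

$10806.31

PFL insurance: $11202.29 × 0.002 = $22.40
State unemployment insurance (employee share): $11202.29 × 0.0075 = $84.02
Charity payroll deduction: $289.56
Total deductions = $22.40 + $84.02 + $289.56 = $395.98
Net pay = $11202.29 − $395.98 = $10806.31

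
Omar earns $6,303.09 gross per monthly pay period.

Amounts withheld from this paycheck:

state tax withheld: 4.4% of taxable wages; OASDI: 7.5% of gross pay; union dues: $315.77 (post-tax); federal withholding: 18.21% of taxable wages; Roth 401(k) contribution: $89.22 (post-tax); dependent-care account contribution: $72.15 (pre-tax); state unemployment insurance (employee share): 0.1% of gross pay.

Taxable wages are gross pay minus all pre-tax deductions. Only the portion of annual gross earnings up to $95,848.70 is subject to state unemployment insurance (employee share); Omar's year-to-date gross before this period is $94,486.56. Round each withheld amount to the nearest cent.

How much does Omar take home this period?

Dependent-care account contribution: $72.15
Taxable wages = $6,303.09 − $72.15 = $6,230.94
State tax withheld: $6,230.94 × 0.044 = $274.16
Federal withholding: $6,230.94 × 0.1821 = $1,134.65
OASDI: $6,303.09 × 0.075 = $472.73
State unemployment insurance (employee share): only $95,848.70 − $94,486.56 = $1,362.14 of this check is subject → $1,362.14 × 0.001 = $1.36
Union dues: $315.77
Roth 401(k) contribution: $89.22
Total deductions = $72.15 + $274.16 + $1,134.65 + $472.73 + $1.36 + $315.77 + $89.22 = $2,360.04
Net pay = $6,303.09 − $2,360.04 = $3,943.05

$3,943.05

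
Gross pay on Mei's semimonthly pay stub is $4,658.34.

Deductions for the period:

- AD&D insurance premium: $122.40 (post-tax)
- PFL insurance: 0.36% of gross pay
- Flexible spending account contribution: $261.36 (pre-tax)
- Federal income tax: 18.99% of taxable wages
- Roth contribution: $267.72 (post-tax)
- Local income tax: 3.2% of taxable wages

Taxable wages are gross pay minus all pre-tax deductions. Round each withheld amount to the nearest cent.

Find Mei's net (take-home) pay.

$3,014.40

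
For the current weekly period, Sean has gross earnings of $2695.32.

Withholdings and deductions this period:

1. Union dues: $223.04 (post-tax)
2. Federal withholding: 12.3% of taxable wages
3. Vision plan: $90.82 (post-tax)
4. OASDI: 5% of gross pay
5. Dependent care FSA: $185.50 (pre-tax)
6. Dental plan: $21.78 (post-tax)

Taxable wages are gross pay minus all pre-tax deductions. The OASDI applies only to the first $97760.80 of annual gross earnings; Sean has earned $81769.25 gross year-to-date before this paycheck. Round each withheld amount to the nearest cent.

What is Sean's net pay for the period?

$1730.70

Dependent care FSA: $185.50
Taxable wages = $2695.32 − $185.50 = $2509.82
Federal withholding: $2509.82 × 0.123 = $308.71
OASDI: cap not yet reached, full $2695.32 is subject → $2695.32 × 0.05 = $134.77
Union dues: $223.04
Dental plan: $21.78
Vision plan: $90.82
Total deductions = $185.50 + $308.71 + $134.77 + $223.04 + $21.78 + $90.82 = $964.62
Net pay = $2695.32 − $964.62 = $1730.70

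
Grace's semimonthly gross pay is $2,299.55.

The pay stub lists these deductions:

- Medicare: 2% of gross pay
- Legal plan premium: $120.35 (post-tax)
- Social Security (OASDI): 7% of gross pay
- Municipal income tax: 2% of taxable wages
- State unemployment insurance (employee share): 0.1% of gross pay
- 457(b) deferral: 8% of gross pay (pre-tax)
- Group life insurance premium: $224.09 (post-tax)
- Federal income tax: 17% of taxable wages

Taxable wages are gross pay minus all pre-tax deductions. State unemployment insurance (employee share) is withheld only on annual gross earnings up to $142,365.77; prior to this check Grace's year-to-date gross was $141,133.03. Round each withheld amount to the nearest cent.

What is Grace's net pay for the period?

$1,161.00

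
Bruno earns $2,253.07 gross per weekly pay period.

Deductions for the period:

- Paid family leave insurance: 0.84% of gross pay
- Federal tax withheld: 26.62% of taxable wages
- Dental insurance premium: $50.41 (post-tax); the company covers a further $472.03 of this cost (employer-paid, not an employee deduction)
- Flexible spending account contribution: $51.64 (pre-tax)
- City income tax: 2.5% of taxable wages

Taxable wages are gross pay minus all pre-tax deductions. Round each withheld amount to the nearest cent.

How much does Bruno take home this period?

Flexible spending account contribution: $51.64
Taxable wages = $2,253.07 − $51.64 = $2,201.43
City income tax: $2,201.43 × 0.025 = $55.04
Federal tax withheld: $2,201.43 × 0.2662 = $586.02
Paid family leave insurance: $2,253.07 × 0.0084 = $18.93
Dental insurance premium: $50.41
(Employer's $472.03 toward dental insurance premium is not withheld from the employee.)
Total deductions = $51.64 + $55.04 + $586.02 + $18.93 + $50.41 = $762.04
Net pay = $2,253.07 − $762.04 = $1,491.03

$1,491.03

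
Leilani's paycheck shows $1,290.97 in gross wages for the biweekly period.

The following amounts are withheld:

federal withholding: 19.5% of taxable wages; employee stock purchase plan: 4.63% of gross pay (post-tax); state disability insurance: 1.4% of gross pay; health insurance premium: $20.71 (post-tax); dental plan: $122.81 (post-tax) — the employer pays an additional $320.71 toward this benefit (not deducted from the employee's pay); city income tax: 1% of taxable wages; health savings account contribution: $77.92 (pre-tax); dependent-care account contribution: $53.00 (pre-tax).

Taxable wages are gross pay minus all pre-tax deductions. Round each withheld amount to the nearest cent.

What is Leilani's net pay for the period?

Health savings account contribution: $77.92
Dependent-care account contribution: $53.00
Pre-tax total = $77.92 + $53.00 = $130.92
Taxable wages = $1,290.97 − $130.92 = $1,160.05
City income tax: $1,160.05 × 0.01 = $11.60
Federal withholding: $1,160.05 × 0.195 = $226.21
State disability insurance: $1,290.97 × 0.014 = $18.07
Health insurance premium: $20.71
Dental plan: $122.81
Employee stock purchase plan: $1,290.97 × 0.0463 = $59.77
(Employer's $320.71 toward dental plan is not withheld from the employee.)
Total deductions = $77.92 + $53.00 + $11.60 + $226.21 + $18.07 + $20.71 + $122.81 + $59.77 = $590.09
Net pay = $1,290.97 − $590.09 = $700.88

$700.88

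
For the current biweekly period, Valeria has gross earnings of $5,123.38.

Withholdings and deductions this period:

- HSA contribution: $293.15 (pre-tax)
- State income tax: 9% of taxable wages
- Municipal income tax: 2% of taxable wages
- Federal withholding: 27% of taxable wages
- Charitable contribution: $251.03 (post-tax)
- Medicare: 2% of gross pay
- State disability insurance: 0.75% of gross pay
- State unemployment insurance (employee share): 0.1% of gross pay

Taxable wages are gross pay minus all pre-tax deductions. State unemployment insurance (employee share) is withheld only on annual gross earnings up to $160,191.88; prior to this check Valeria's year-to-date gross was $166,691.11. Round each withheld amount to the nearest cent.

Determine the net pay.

$2,602.82

HSA contribution: $293.15
Taxable wages = $5,123.38 − $293.15 = $4,830.23
State income tax: $4,830.23 × 0.09 = $434.72
Municipal income tax: $4,830.23 × 0.02 = $96.60
Federal withholding: $4,830.23 × 0.27 = $1,304.16
State unemployment insurance (employee share): annual cap $160,191.88 already reached (YTD $166,691.11), so $0.00
Medicare: $5,123.38 × 0.02 = $102.47
State disability insurance: $5,123.38 × 0.0075 = $38.43
Charitable contribution: $251.03
Total deductions = $293.15 + $434.72 + $96.60 + $1,304.16 + $0.00 + $102.47 + $38.43 + $251.03 = $2,520.56
Net pay = $5,123.38 − $2,520.56 = $2,602.82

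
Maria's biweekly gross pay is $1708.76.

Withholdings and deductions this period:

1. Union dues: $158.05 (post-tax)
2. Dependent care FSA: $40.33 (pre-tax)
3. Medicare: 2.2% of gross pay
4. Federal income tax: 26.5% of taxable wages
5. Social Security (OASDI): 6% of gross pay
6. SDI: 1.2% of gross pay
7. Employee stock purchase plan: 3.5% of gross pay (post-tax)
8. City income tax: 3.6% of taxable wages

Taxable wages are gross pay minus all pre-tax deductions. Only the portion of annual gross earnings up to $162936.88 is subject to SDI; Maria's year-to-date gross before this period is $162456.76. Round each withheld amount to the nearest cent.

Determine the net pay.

Dependent care FSA: $40.33
Taxable wages = $1708.76 − $40.33 = $1668.43
City income tax: $1668.43 × 0.036 = $60.06
Federal income tax: $1668.43 × 0.265 = $442.13
Medicare: $1708.76 × 0.022 = $37.59
SDI: only $162936.88 − $162456.76 = $480.12 of this check is subject → $480.12 × 0.012 = $5.76
Social Security (OASDI): $1708.76 × 0.06 = $102.53
Union dues: $158.05
Employee stock purchase plan: $1708.76 × 0.035 = $59.81
Total deductions = $40.33 + $60.06 + $442.13 + $37.59 + $5.76 + $102.53 + $158.05 + $59.81 = $906.26
Net pay = $1708.76 − $906.26 = $802.50

$802.50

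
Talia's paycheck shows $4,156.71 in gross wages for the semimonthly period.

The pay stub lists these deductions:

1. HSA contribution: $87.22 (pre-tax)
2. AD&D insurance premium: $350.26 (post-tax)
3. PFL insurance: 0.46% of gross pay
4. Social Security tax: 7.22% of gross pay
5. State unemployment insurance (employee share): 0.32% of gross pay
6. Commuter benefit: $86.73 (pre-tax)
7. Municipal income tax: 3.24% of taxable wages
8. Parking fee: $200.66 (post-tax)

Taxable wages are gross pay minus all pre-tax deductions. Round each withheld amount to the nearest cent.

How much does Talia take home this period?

HSA contribution: $87.22
Commuter benefit: $86.73
Pre-tax total = $87.22 + $86.73 = $173.95
Taxable wages = $4,156.71 − $173.95 = $3,982.76
Municipal income tax: $3,982.76 × 0.0324 = $129.04
State unemployment insurance (employee share): $4,156.71 × 0.0032 = $13.30
Social Security tax: $4,156.71 × 0.0722 = $300.11
PFL insurance: $4,156.71 × 0.0046 = $19.12
AD&D insurance premium: $350.26
Parking fee: $200.66
Total deductions = $87.22 + $86.73 + $129.04 + $13.30 + $300.11 + $19.12 + $350.26 + $200.66 = $1,186.44
Net pay = $4,156.71 − $1,186.44 = $2,970.27

$2,970.27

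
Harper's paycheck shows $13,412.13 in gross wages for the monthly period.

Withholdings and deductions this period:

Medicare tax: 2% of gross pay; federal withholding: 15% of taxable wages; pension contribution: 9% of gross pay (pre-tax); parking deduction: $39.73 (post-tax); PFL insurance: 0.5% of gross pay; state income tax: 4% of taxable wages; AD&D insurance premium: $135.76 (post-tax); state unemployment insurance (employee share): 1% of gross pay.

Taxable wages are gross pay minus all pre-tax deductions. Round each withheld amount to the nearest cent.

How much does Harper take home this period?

Pension contribution: $13,412.13 × 0.09 = $1,207.09
Taxable wages = $13,412.13 − $1,207.09 = $12,205.04
State income tax: $12,205.04 × 0.04 = $488.20
Federal withholding: $12,205.04 × 0.15 = $1,830.76
PFL insurance: $13,412.13 × 0.005 = $67.06
State unemployment insurance (employee share): $13,412.13 × 0.01 = $134.12
Medicare tax: $13,412.13 × 0.02 = $268.24
Parking deduction: $39.73
AD&D insurance premium: $135.76
Total deductions = $1,207.09 + $488.20 + $1,830.76 + $67.06 + $134.12 + $268.24 + $39.73 + $135.76 = $4,170.96
Net pay = $13,412.13 − $4,170.96 = $9,241.17

$9,241.17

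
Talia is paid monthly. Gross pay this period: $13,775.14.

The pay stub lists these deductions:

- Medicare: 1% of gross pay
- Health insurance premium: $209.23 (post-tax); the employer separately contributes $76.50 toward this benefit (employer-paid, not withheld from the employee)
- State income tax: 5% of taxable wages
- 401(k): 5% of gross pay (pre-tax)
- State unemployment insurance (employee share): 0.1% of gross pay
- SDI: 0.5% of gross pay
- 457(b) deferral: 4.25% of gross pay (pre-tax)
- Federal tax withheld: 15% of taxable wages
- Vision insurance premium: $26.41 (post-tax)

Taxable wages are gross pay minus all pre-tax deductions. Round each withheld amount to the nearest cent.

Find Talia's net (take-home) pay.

$9,544.70

457(b) deferral: $13,775.14 × 0.0425 = $585.44
401(k): $13,775.14 × 0.05 = $688.76
Pre-tax total = $585.44 + $688.76 = $1,274.20
Taxable wages = $13,775.14 − $1,274.20 = $12,500.94
Federal tax withheld: $12,500.94 × 0.15 = $1,875.14
State income tax: $12,500.94 × 0.05 = $625.05
State unemployment insurance (employee share): $13,775.14 × 0.001 = $13.78
SDI: $13,775.14 × 0.005 = $68.88
Medicare: $13,775.14 × 0.01 = $137.75
Vision insurance premium: $26.41
Health insurance premium: $209.23
(Employer's $76.50 toward health insurance premium is not withheld from the employee.)
Total deductions = $585.44 + $688.76 + $1,875.14 + $625.05 + $13.78 + $68.88 + $137.75 + $26.41 + $209.23 = $4,230.44
Net pay = $13,775.14 − $4,230.44 = $9,544.70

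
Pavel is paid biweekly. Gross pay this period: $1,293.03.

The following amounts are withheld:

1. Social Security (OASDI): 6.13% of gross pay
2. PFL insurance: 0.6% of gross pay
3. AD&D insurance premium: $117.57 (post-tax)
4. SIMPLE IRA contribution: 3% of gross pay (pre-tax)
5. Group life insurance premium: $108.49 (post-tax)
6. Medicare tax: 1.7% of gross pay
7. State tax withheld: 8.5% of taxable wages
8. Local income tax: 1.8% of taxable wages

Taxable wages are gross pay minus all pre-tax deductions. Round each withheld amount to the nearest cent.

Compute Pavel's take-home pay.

$789.99

SIMPLE IRA contribution: $1,293.03 × 0.03 = $38.79
Taxable wages = $1,293.03 − $38.79 = $1,254.24
Local income tax: $1,254.24 × 0.018 = $22.58
State tax withheld: $1,254.24 × 0.085 = $106.61
Medicare tax: $1,293.03 × 0.017 = $21.98
PFL insurance: $1,293.03 × 0.006 = $7.76
Social Security (OASDI): $1,293.03 × 0.0613 = $79.26
AD&D insurance premium: $117.57
Group life insurance premium: $108.49
Total deductions = $38.79 + $22.58 + $106.61 + $21.98 + $7.76 + $79.26 + $117.57 + $108.49 = $503.04
Net pay = $1,293.03 − $503.04 = $789.99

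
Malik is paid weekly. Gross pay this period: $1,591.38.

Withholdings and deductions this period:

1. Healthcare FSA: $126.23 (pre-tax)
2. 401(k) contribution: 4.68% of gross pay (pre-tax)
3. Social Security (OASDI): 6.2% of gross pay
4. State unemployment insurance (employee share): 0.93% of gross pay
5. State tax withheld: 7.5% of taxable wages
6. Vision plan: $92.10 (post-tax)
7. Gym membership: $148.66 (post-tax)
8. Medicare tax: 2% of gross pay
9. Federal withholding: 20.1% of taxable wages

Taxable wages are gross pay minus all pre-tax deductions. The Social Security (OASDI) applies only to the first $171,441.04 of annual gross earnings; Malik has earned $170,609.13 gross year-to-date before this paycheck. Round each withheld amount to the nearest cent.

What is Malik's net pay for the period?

401(k) contribution: $1,591.38 × 0.0468 = $74.48
Healthcare FSA: $126.23
Pre-tax total = $74.48 + $126.23 = $200.71
Taxable wages = $1,591.38 − $200.71 = $1,390.67
Federal withholding: $1,390.67 × 0.201 = $279.52
State tax withheld: $1,390.67 × 0.075 = $104.30
State unemployment insurance (employee share): $1,591.38 × 0.0093 = $14.80
Social Security (OASDI): only $171,441.04 − $170,609.13 = $831.91 of this check is subject → $831.91 × 0.062 = $51.58
Medicare tax: $1,591.38 × 0.02 = $31.83
Vision plan: $92.10
Gym membership: $148.66
Total deductions = $74.48 + $126.23 + $279.52 + $104.30 + $14.80 + $51.58 + $31.83 + $92.10 + $148.66 = $923.50
Net pay = $1,591.38 − $923.50 = $667.88

$667.88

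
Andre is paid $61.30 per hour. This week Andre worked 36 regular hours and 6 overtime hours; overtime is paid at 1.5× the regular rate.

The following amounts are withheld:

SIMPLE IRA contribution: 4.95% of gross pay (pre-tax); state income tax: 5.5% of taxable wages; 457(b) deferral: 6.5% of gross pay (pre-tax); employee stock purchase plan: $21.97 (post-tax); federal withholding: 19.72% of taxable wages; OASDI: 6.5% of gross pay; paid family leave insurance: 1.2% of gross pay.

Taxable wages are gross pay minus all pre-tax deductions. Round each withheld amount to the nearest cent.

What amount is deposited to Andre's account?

Regular pay: 36 × $61.30 = $2206.80
Overtime pay: 6 × $61.30 × 1.5 = $551.70
Gross pay = $2206.80 + $551.70 = $2758.50
SIMPLE IRA contribution: $2758.50 × 0.0495 = $136.55
457(b) deferral: $2758.50 × 0.065 = $179.30
Pre-tax total = $136.55 + $179.30 = $315.85
Taxable wages = $2758.50 − $315.85 = $2442.65
Federal withholding: $2442.65 × 0.1972 = $481.69
State income tax: $2442.65 × 0.055 = $134.35
Paid family leave insurance: $2758.50 × 0.012 = $33.10
OASDI: $2758.50 × 0.065 = $179.30
Employee stock purchase plan: $21.97
Total deductions = $136.55 + $179.30 + $481.69 + $134.35 + $33.10 + $179.30 + $21.97 = $1166.26
Net pay = $2758.50 − $1166.26 = $1592.24

$1592.24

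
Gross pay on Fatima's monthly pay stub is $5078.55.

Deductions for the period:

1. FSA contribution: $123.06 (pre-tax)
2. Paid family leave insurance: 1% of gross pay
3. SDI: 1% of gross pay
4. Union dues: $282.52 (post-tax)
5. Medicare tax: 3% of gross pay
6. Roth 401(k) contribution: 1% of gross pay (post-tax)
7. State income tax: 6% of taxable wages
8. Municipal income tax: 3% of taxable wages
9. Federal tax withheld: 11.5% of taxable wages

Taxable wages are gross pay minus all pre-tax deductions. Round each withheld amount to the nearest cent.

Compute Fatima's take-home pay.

FSA contribution: $123.06
Taxable wages = $5078.55 − $123.06 = $4955.49
State income tax: $4955.49 × 0.06 = $297.33
Federal tax withheld: $4955.49 × 0.115 = $569.88
Municipal income tax: $4955.49 × 0.03 = $148.66
Medicare tax: $5078.55 × 0.03 = $152.36
SDI: $5078.55 × 0.01 = $50.79
Paid family leave insurance: $5078.55 × 0.01 = $50.79
Union dues: $282.52
Roth 401(k) contribution: $5078.55 × 0.01 = $50.79
Total deductions = $123.06 + $297.33 + $569.88 + $148.66 + $152.36 + $50.79 + $50.79 + $282.52 + $50.79 = $1726.18
Net pay = $5078.55 − $1726.18 = $3352.37

$3352.37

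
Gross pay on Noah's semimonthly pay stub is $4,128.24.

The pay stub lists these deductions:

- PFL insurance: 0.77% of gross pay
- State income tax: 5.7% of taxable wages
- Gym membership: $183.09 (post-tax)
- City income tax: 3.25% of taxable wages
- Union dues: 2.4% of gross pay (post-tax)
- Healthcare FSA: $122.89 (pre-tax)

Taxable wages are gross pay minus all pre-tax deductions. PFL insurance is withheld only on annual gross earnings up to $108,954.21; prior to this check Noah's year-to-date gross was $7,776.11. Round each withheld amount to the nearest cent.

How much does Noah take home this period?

Healthcare FSA: $122.89
Taxable wages = $4,128.24 − $122.89 = $4,005.35
State income tax: $4,005.35 × 0.057 = $228.30
City income tax: $4,005.35 × 0.0325 = $130.17
PFL insurance: cap not yet reached, full $4,128.24 is subject → $4,128.24 × 0.0077 = $31.79
Gym membership: $183.09
Union dues: $4,128.24 × 0.024 = $99.08
Total deductions = $122.89 + $228.30 + $130.17 + $31.79 + $183.09 + $99.08 = $795.32
Net pay = $4,128.24 − $795.32 = $3,332.92

$3,332.92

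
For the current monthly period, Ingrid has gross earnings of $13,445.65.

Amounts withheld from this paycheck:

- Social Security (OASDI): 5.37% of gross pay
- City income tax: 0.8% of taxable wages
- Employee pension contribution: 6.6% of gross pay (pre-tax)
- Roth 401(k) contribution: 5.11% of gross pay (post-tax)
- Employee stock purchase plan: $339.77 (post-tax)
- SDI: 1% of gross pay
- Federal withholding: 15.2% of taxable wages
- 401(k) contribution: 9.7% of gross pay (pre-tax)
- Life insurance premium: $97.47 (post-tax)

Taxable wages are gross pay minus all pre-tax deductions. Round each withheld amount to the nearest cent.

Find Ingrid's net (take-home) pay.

$7,472.57

Employee pension contribution: $13,445.65 × 0.066 = $887.41
401(k) contribution: $13,445.65 × 0.097 = $1,304.23
Pre-tax total = $887.41 + $1,304.23 = $2,191.64
Taxable wages = $13,445.65 − $2,191.64 = $11,254.01
City income tax: $11,254.01 × 0.008 = $90.03
Federal withholding: $11,254.01 × 0.152 = $1,710.61
Social Security (OASDI): $13,445.65 × 0.0537 = $722.03
SDI: $13,445.65 × 0.01 = $134.46
Roth 401(k) contribution: $13,445.65 × 0.0511 = $687.07
Employee stock purchase plan: $339.77
Life insurance premium: $97.47
Total deductions = $887.41 + $1,304.23 + $90.03 + $1,710.61 + $722.03 + $134.46 + $687.07 + $339.77 + $97.47 = $5,973.08
Net pay = $13,445.65 − $5,973.08 = $7,472.57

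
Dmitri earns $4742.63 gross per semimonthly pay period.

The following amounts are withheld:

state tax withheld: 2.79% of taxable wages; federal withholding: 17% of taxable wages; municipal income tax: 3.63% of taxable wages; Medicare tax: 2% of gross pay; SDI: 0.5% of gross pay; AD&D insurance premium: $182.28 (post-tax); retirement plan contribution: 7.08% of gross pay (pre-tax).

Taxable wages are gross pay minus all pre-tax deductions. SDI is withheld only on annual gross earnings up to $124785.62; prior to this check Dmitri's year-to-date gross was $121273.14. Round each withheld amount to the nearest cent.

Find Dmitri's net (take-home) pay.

Retirement plan contribution: $4742.63 × 0.0708 = $335.78
Taxable wages = $4742.63 − $335.78 = $4406.85
Federal withholding: $4406.85 × 0.17 = $749.16
State tax withheld: $4406.85 × 0.0279 = $122.95
Municipal income tax: $4406.85 × 0.0363 = $159.97
Medicare tax: $4742.63 × 0.02 = $94.85
SDI: only $124785.62 − $121273.14 = $3512.48 of this check is subject → $3512.48 × 0.005 = $17.56
AD&D insurance premium: $182.28
Total deductions = $335.78 + $749.16 + $122.95 + $159.97 + $94.85 + $17.56 + $182.28 = $1662.55
Net pay = $4742.63 − $1662.55 = $3080.08

$3080.08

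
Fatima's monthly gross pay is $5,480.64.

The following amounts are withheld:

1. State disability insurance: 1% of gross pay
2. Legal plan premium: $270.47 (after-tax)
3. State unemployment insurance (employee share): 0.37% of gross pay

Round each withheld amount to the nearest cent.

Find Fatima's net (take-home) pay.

State unemployment insurance (employee share): $5,480.64 × 0.0037 = $20.28
State disability insurance: $5,480.64 × 0.01 = $54.81
Legal plan premium: $270.47
Total deductions = $20.28 + $54.81 + $270.47 = $345.56
Net pay = $5,480.64 − $345.56 = $5,135.08

$5,135.08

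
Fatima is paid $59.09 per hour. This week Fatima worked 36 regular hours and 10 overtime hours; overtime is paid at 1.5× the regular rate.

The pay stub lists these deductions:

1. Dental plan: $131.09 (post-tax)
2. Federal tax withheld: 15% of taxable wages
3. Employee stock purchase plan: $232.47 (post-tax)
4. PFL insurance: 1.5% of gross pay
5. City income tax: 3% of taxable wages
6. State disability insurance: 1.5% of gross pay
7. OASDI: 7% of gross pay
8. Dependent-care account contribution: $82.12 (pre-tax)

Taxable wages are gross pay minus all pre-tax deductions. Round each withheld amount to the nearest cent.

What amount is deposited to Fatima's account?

Regular pay: 36 × $59.09 = $2,127.24
Overtime pay: 10 × $59.09 × 1.5 = $886.35
Gross pay = $2,127.24 + $886.35 = $3,013.59
Dependent-care account contribution: $82.12
Taxable wages = $3,013.59 − $82.12 = $2,931.47
City income tax: $2,931.47 × 0.03 = $87.94
Federal tax withheld: $2,931.47 × 0.15 = $439.72
State disability insurance: $3,013.59 × 0.015 = $45.20
PFL insurance: $3,013.59 × 0.015 = $45.20
OASDI: $3,013.59 × 0.07 = $210.95
Dental plan: $131.09
Employee stock purchase plan: $232.47
Total deductions = $82.12 + $87.94 + $439.72 + $45.20 + $45.20 + $210.95 + $131.09 + $232.47 = $1,274.69
Net pay = $3,013.59 − $1,274.69 = $1,738.90

$1,738.90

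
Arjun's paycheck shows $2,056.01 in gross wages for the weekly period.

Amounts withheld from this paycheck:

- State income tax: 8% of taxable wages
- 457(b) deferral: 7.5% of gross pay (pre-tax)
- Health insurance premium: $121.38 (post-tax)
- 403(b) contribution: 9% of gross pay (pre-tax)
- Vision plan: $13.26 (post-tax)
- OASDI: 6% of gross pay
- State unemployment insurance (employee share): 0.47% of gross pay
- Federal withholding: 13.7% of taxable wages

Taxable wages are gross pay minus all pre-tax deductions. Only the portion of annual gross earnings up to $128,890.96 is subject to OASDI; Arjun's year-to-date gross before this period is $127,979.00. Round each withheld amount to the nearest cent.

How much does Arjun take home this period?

457(b) deferral: $2,056.01 × 0.075 = $154.20
403(b) contribution: $2,056.01 × 0.09 = $185.04
Pre-tax total = $154.20 + $185.04 = $339.24
Taxable wages = $2,056.01 − $339.24 = $1,716.77
Federal withholding: $1,716.77 × 0.137 = $235.20
State income tax: $1,716.77 × 0.08 = $137.34
OASDI: only $128,890.96 − $127,979.00 = $911.96 of this check is subject → $911.96 × 0.06 = $54.72
State unemployment insurance (employee share): $2,056.01 × 0.0047 = $9.66
Vision plan: $13.26
Health insurance premium: $121.38
Total deductions = $154.20 + $185.04 + $235.20 + $137.34 + $54.72 + $9.66 + $13.26 + $121.38 = $910.80
Net pay = $2,056.01 − $910.80 = $1,145.21

$1,145.21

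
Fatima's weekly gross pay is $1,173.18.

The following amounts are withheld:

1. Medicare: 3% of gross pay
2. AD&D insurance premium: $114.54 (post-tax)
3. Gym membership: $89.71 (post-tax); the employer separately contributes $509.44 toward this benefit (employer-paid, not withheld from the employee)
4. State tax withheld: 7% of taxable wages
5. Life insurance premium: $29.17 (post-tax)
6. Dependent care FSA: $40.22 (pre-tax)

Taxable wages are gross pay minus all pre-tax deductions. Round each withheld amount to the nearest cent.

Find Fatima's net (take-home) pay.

Dependent care FSA: $40.22
Taxable wages = $1,173.18 − $40.22 = $1,132.96
State tax withheld: $1,132.96 × 0.07 = $79.31
Medicare: $1,173.18 × 0.03 = $35.20
Life insurance premium: $29.17
Gym membership: $89.71
AD&D insurance premium: $114.54
(Employer's $509.44 toward gym membership is not withheld from the employee.)
Total deductions = $40.22 + $79.31 + $35.20 + $29.17 + $89.71 + $114.54 = $388.15
Net pay = $1,173.18 − $388.15 = $785.03

$785.03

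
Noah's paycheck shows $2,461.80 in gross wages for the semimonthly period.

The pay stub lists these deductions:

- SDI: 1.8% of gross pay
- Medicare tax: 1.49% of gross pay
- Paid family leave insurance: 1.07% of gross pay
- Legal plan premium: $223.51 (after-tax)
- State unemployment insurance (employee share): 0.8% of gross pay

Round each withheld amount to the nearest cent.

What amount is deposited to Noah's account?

Medicare tax: $2,461.80 × 0.0149 = $36.68
State unemployment insurance (employee share): $2,461.80 × 0.008 = $19.69
Paid family leave insurance: $2,461.80 × 0.0107 = $26.34
SDI: $2,461.80 × 0.018 = $44.31
Legal plan premium: $223.51
Total deductions = $36.68 + $19.69 + $26.34 + $44.31 + $223.51 = $350.53
Net pay = $2,461.80 − $350.53 = $2,111.27

$2,111.27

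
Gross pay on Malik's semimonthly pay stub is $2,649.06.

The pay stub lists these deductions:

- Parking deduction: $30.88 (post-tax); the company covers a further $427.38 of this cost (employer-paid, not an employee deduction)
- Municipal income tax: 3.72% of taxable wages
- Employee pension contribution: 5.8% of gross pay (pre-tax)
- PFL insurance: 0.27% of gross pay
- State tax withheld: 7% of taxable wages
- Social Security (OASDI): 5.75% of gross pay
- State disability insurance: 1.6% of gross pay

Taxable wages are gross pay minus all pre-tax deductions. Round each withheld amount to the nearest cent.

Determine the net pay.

Employee pension contribution: $2,649.06 × 0.058 = $153.65
Taxable wages = $2,649.06 − $153.65 = $2,495.41
State tax withheld: $2,495.41 × 0.07 = $174.68
Municipal income tax: $2,495.41 × 0.0372 = $92.83
State disability insurance: $2,649.06 × 0.016 = $42.38
PFL insurance: $2,649.06 × 0.0027 = $7.15
Social Security (OASDI): $2,649.06 × 0.0575 = $152.32
Parking deduction: $30.88
(Employer's $427.38 toward parking deduction is not withheld from the employee.)
Total deductions = $153.65 + $174.68 + $92.83 + $42.38 + $7.15 + $152.32 + $30.88 = $653.89
Net pay = $2,649.06 − $653.89 = $1,995.17

$1,995.17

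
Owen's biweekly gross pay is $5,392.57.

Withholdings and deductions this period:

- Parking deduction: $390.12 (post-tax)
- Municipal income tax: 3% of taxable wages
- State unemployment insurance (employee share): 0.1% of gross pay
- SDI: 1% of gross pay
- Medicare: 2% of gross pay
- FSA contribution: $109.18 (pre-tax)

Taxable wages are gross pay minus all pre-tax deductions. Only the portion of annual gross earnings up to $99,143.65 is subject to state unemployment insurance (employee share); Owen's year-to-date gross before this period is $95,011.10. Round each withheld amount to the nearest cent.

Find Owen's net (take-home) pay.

FSA contribution: $109.18
Taxable wages = $5,392.57 − $109.18 = $5,283.39
Municipal income tax: $5,283.39 × 0.03 = $158.50
Medicare: $5,392.57 × 0.02 = $107.85
SDI: $5,392.57 × 0.01 = $53.93
State unemployment insurance (employee share): only $99,143.65 − $95,011.10 = $4,132.55 of this check is subject → $4,132.55 × 0.001 = $4.13
Parking deduction: $390.12
Total deductions = $109.18 + $158.50 + $107.85 + $53.93 + $4.13 + $390.12 = $823.71
Net pay = $5,392.57 − $823.71 = $4,568.86

$4,568.86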